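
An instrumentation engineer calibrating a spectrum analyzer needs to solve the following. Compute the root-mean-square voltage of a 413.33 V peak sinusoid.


RMS voltage for a sinusoidal waveform:
V_rms = V_peak / sqrt(2)
      = 413.33 / 1.414214
      = 292.268 V

292.268 V


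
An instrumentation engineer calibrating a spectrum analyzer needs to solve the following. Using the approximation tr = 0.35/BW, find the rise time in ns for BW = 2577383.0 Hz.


Rise time from bandwidth relationship:
tr = 0.35 / BW
   = 0.35 / 2577383.0
   = 1.357966589e-07 s
   = 135.7967 ns

135.7967 ns


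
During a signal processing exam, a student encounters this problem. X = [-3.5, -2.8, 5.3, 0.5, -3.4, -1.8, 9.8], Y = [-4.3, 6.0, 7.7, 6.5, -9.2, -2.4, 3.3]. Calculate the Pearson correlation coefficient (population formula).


Pearson correlation coefficient (population):
r = cov(X,Y) / (std(X) * std(Y))
Mean X = 0.5857, Mean Y = 1.0857
Cov(X,Y) = 15.114082
Std(X) = 4.733899, Std(Y) = 5.965
r = 0.5352

0.5352


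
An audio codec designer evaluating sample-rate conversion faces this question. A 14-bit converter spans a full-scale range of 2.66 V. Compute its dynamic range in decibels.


Dynamic range from full-scale to LSB:
V_min = V_max / 2^bits = 2.66 / 2^14
DR = 20 * log10(V_max / V_min)
   = 20 * log10(2^14)
   = 20 * 14 * log10(2)
   = 84.29 dB

84.29 dB


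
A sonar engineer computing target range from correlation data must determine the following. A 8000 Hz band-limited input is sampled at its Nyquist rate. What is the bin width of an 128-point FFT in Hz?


Step 1 — Nyquist sampling rate:
fs = 2 * fmax = 2 * 8000 = 16000 Hz

Step 2 — DFT bin spacing:
df = fs / N = 16000 / 128 = 125.0 Hz

125.0 Hz


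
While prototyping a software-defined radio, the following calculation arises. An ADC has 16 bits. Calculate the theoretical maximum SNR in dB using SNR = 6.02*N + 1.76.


Theoretical SNR for a full-scale sinusoid:
SNR = 6.02 * N + 1.76
    = 6.02 * 16 + 1.76
    = 96.32 + 1.76
    = 98.08 dB

98.08 dB


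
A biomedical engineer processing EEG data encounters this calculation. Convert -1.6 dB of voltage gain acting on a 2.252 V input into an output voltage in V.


Output voltage from dB gain:
V_out = V_in * 10^(gain_dB / 20)
      = 2.252 * 10^(-1.6 / 20)
      = 2.252 * 0.831764
      = 1.8731 V

1.8731 V


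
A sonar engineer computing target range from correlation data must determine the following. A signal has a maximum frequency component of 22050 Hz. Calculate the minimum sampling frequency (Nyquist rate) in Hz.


The Nyquist rate is twice the maximum frequency component.
fs_min = 2 * fmax
      = 2 * 22050
      = 44100 Hz

44100


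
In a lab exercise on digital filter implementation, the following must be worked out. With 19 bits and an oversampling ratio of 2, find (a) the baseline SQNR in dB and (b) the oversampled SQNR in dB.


Step 1 — baseline SQNR at Nyquist:
SQNR_base = 6.02*N + 1.76
          = 6.02*19 + 1.76
          = 116.14 dB

Step 2 — oversampling processing gain:
G = 10*log10(OSR) = 10*log10(2) = 3.01 dB

Step 3 — total:
SQNR_total = 116.14 + 3.01 = 119.15 dB

Base SQNR = 116.14 dB; oversampled SQNR = 119.15 dB


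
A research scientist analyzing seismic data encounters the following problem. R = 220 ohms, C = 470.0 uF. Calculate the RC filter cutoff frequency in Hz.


Cutoff frequency of a first-order RC filter:
fc = 1 / (2 * pi * R * C)
C = 470.0 uF = 0.00047 F
fc = 1 / (2 * pi * 220 * 0.00047)
   = 1 / 0.64968136076237
   = 1.539216 Hz

1.539216 Hz


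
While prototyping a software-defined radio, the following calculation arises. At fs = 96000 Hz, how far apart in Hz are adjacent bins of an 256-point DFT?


DFT frequency resolution:
df = fs / N
   = 96000 / 256
   = 375.0 Hz

375.0 Hz


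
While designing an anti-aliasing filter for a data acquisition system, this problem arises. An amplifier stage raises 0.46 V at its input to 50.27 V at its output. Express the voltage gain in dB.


Voltage gain in dB:
G = 20 * log10(Vout / Vin)
  = 20 * log10(50.27 / 0.46)
  = 20 * log10(109.282609)
  = 20 * 2.038551
  = 40.77 dB

40.77 dB


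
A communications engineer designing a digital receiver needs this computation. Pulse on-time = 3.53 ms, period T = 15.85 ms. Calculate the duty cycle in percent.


Duty cycle as a percentage:
DC = (t_on / T) * 100
   = (3.53 / 15.85) * 100
   = 0.222713 * 100
   = 22.27 %

22.27 %


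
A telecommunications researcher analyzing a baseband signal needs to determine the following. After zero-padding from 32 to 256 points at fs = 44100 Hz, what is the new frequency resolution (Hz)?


Frequency resolution after zero-padding:
N_padded = 32 * 8 = 256
df = fs / N_padded
   = 44100 / 256
   = 172.2656 Hz

172.2656 Hz


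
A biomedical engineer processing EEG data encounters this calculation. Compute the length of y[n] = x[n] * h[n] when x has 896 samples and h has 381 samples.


Linear convolution output length:
L = N + M - 1
  = 896 + 381 - 1
  = 1276 samples

1276


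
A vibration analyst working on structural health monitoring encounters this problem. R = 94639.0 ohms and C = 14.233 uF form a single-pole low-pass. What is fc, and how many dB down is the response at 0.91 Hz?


Step 1 — cutoff frequency:
fc = 1 / (2*pi*R*C)
C = 14.233 uF = 1.4233e-05 F
fc = 1 / (2*pi*94639.0*1.4233e-05)
   = 0.118155 Hz

Step 2 — magnitude at f = 0.91 Hz:
|H(f)| = 1 / sqrt(1 + (f/fc)^2)
f/fc = 0.91 / 0.118155 = 7.701748
|H| = 1 / sqrt(1 + 59.316922) = 0.1287598
|H|_dB = 20*log10(0.1287598) = -17.8 dB

fc = 0.118155 Hz; |H(0.91 Hz)| = -17.8 dB


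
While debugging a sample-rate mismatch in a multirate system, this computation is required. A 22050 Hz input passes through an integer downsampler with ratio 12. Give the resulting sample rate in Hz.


Decimation reduces the sample rate:
fs_out = fs_in / M
       = 22050 / 12
       = 1837.5 Hz

1837.5 Hz


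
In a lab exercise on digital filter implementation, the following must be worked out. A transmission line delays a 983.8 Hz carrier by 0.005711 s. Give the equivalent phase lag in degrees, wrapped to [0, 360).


Phase shift from frequency and time delay:
phi = 360 * f * t_delay
    = 360 * 983.8 * 0.005711
    = 2022.65 degrees
    mod 360 = 222.65 degrees

222.65 degrees


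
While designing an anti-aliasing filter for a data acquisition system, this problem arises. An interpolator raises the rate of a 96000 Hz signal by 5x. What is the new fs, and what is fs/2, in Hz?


Step 1 — output sample rate after interpolation by L:
fs_out = L * fs_in = 5 * 96000 = 480000 Hz

Step 2 — Nyquist frequency of the output stream:
f_Nyq = fs_out / 2 = 480000 / 2 = 240000.0 Hz

fs_out = 480000 Hz; f_Nyquist = 240000.0 Hz


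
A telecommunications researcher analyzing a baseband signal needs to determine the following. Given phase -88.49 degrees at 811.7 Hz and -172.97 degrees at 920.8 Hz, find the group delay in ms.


Group delay from phase difference:
tau = -d(phi)/d(omega)
d(phi) = -84.48 deg = -1.474454 rad
d(omega) = 2*pi*(920.8 - 811.7) = 685.4955 rad/s
tau = -(-1.474454) / 685.4955
    = 2.1509 ms

2.1509 ms


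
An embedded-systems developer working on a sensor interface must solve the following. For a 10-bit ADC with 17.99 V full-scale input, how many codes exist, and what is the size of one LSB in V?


Step 1 — number of quantization levels:
L = 2^N = 2^10 = 1024

Step 2 — LSB step size:
delta = Vfs / L
      = 17.99 / 1024
      = 0.01756836 V

Levels = 1024; step size = 0.01756836 V


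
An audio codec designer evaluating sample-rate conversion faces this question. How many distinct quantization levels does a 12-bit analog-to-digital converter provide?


Number of quantization levels = 2^N
= 2^12
= 4096

4096


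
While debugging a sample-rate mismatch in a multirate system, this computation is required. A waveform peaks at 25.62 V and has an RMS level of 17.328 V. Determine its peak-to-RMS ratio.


Crest factor is the ratio of peak to RMS:
CF = V_peak / V_rms
   = 25.62 / 17.328
   = 1.4785

1.4785


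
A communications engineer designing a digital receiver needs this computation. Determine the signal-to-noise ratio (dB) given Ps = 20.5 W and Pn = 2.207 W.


SNR in decibels:
SNR = 10 * log10(Ps / Pn)
    = 10 * log10(20.5 / 2.207)
    = 10 * log10(9.2886)
    = 10 * 0.968
    = 9.68 dB

9.68 dB


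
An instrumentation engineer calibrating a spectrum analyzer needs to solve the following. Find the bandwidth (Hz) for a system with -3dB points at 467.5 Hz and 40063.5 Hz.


Bandwidth is the difference of -3dB frequencies:
BW = f_high - f_low
   = 40063.5 - 467.5
   = 39596.0 Hz

39596.0 Hz


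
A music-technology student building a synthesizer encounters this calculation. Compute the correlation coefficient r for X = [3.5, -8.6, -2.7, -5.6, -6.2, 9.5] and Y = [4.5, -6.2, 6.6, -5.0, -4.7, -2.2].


Pearson correlation coefficient (population):
r = cov(X,Y) / (std(X) * std(Y))
Mean X = -1.6833, Mean Y = -1.1667
Cov(X,Y) = 12.617778
Std(X) = 6.278911, Std(Y) = 4.933108
r = 0.4074

0.4074


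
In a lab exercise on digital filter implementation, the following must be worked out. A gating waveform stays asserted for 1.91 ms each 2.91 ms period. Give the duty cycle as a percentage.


Duty cycle as a percentage:
DC = (t_on / T) * 100
   = (1.91 / 2.91) * 100
   = 0.656357 * 100
   = 65.64 %

65.64 %


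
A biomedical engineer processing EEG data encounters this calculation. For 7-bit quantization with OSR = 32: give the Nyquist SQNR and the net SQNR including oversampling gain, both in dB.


Step 1 — baseline SQNR at Nyquist:
SQNR_base = 6.02*N + 1.76
          = 6.02*7 + 1.76
          = 43.9 dB

Step 2 — oversampling processing gain:
G = 10*log10(OSR) = 10*log10(32) = 15.05 dB

Step 3 — total:
SQNR_total = 43.9 + 15.05 = 58.95 dB

Base SQNR = 43.9 dB; oversampled SQNR = 58.95 dB


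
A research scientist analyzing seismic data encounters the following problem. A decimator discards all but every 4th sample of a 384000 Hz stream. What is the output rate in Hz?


Decimation reduces the sample rate:
fs_out = fs_in / M
       = 384000 / 4
       = 96000.0 Hz

96000.0 Hz


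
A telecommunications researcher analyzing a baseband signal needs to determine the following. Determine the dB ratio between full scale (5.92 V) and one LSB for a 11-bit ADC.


Dynamic range from full-scale to LSB:
V_min = V_max / 2^bits = 5.92 / 2^11
DR = 20 * log10(V_max / V_min)
   = 20 * log10(2^11)
   = 20 * 11 * log10(2)
   = 66.23 dB

66.23 dB


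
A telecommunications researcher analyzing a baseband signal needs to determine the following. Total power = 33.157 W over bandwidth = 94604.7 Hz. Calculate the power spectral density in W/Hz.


Power spectral density:
PSD = P / BW
    = 33.157 / 94604.7
    = 0.00035048 W/Hz

0.00035048 W/Hz


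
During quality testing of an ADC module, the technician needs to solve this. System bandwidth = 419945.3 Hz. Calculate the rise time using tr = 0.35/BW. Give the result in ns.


Rise time from bandwidth relationship:
tr = 0.35 / BW
   = 0.35 / 419945.3
   = 8.334418792e-07 s
   = 833.4419 ns

833.4419 ns


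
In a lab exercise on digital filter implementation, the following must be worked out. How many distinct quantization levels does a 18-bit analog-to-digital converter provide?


Number of quantization levels = 2^N
= 2^18
= 262144

262144


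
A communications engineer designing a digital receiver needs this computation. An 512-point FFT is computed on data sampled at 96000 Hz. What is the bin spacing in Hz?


DFT frequency resolution:
df = fs / N
   = 96000 / 512
   = 187.5 Hz

187.5 Hz


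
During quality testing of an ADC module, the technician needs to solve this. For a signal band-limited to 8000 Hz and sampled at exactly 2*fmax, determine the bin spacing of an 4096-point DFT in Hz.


Step 1 — Nyquist sampling rate:
fs = 2 * fmax = 2 * 8000 = 16000 Hz

Step 2 — DFT bin spacing:
df = fs / N = 16000 / 4096 = 3.9062 Hz

3.9062 Hz


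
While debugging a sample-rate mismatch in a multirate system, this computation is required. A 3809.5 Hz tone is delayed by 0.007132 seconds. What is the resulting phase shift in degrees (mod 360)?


Phase shift from frequency and time delay:
phi = 360 * f * t_delay
    = 360 * 3809.5 * 0.007132
    = 9780.97 degrees
    mod 360 = 60.97 degrees

60.97 degrees


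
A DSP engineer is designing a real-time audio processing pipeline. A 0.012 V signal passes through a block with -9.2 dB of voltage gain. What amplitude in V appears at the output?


Output voltage from dB gain:
V_out = V_in * 10^(gain_dB / 20)
      = 0.012 * 10^(-9.2 / 20)
      = 0.012 * 0.346737
      = 0.0042 V

0.0042 V


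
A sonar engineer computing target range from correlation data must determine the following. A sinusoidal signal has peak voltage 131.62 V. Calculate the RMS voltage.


RMS voltage for a sinusoidal waveform:
V_rms = V_peak / sqrt(2)
      = 131.62 / 1.414214
      = 93.069 V

93.069 V


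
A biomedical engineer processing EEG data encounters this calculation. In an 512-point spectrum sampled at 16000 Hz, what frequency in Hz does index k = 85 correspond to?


Frequency of DFT bin k:
f_k = k * fs / N
    = 85 * 16000 / 512
    = 1360000 / 512
    = 2656.25 Hz

2656.25 Hz


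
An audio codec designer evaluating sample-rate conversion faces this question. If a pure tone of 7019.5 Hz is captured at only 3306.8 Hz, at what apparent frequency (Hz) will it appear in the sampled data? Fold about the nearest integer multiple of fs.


Compute the nearest integer multiple of fs to the signal:
n = round(7019.5 / 3306.8) = 2
f_alias = |7019.5 - 2 * 3306.8|
        = |7019.5 - 6613.6|
        = 405.9 Hz

405.9


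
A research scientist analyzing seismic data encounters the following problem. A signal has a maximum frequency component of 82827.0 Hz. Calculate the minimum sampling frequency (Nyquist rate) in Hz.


The Nyquist rate is twice the maximum frequency component.
fs_min = 2 * fmax
      = 2 * 82827.0
      = 165654.0 Hz

165654.0


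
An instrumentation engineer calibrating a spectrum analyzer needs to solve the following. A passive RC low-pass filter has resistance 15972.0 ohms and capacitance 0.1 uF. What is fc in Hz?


Cutoff frequency of a first-order RC filter:
fc = 1 / (2 * pi * R * C)
C = 0.1 uF = 1e-07 F
fc = 1 / (2 * pi * 15972.0 * 1e-07)
   = 1 / 0.010035503572627
   = 99.64622 Hz

99.64622 Hz


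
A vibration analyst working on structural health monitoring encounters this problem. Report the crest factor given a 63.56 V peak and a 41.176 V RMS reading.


Crest factor is the ratio of peak to RMS:
CF = V_peak / V_rms
   = 63.56 / 41.176
   = 1.5436

1.5436


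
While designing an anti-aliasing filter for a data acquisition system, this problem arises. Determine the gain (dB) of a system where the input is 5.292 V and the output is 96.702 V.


Voltage gain in dB:
G = 20 * log10(Vout / Vin)
  = 20 * log10(96.702 / 5.292)
  = 20 * log10(18.273243)
  = 20 * 1.261816
  = 25.24 dB

25.24 dB


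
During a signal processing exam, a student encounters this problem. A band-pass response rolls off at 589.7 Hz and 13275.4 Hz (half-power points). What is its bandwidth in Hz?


Bandwidth is the difference of -3dB frequencies:
BW = f_high - f_low
   = 13275.4 - 589.7
   = 12685.7 Hz

12685.7 Hz


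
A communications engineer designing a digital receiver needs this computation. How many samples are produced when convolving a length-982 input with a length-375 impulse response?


Linear convolution output length:
L = N + M - 1
  = 982 + 375 - 1
  = 1356 samples

1356


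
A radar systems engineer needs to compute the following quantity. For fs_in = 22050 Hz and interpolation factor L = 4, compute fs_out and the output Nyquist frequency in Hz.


Step 1 — output sample rate after interpolation by L:
fs_out = L * fs_in = 4 * 22050 = 88200 Hz

Step 2 — Nyquist frequency of the output stream:
f_Nyq = fs_out / 2 = 88200 / 2 = 44100.0 Hz

fs_out = 88200 Hz; f_Nyquist = 44100.0 Hz


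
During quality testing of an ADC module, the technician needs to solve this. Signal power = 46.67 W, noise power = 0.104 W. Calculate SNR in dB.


SNR in decibels:
SNR = 10 * log10(Ps / Pn)
    = 10 * log10(46.67 / 0.104)
    = 10 * log10(448.75)
    = 10 * 2.652
    = 26.52 dB

26.52 dB


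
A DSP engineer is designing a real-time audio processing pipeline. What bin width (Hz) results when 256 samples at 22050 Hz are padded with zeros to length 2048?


Frequency resolution after zero-padding:
N_padded = 256 * 8 = 2048
df = fs / N_padded
   = 22050 / 2048
   = 10.7666 Hz

10.7666 Hz


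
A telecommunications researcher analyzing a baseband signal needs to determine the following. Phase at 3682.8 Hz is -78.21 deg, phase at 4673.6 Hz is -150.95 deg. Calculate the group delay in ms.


Group delay from phase difference:
tau = -d(phi)/d(omega)
d(phi) = -72.74 deg = -1.269552 rad
d(omega) = 2*pi*(4673.6 - 3682.8) = 6225.38 rad/s
tau = -(-1.269552) / 6225.38
    = 0.2039 ms

0.2039 ms


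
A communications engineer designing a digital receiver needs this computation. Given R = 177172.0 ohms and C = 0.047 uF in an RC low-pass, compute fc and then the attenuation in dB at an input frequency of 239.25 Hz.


Step 1 — cutoff frequency:
fc = 1 / (2*pi*R*C)
C = 0.047 uF = 4.7e-08 F
fc = 1 / (2*pi*177172.0*4.7e-08)
   = 19.1129 Hz

Step 2 — magnitude at f = 239.25 Hz:
|H(f)| = 1 / sqrt(1 + (f/fc)^2)
f/fc = 239.25 / 19.1129 = 12.517724
|H| = 1 / sqrt(1 + 156.693414) = 0.079633
|H|_dB = 20*log10(0.079633) = -21.98 dB

fc = 19.1129 Hz; |H(239.25 Hz)| = -21.98 dB


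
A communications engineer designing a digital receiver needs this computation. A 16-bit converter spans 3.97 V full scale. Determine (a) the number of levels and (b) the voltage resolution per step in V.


Step 1 — number of quantization levels:
L = 2^N = 2^16 = 65536

Step 2 — LSB step size:
delta = Vfs / L
      = 3.97 / 65536
      = 6.058e-05 V

Levels = 65536; step size = 6.058e-05 V


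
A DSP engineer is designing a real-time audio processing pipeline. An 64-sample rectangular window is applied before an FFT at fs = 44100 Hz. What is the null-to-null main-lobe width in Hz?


Main lobe width for a rectangular window:
Width = 2 * fs / N
      = 2 * 44100 / 64
      = 88200 / 64
      = 1378.125 Hz

1378.125 Hz


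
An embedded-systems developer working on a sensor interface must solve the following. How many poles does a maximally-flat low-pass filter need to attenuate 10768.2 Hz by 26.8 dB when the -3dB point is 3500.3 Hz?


Butterworth filter order formula:
n = log10(10^(A/10) - 1) / (2 * log10(f_stop/f_pass))
10^(26.8/10) - 1 = 477.6301
f_stop/f_pass = 10768.2 / 3500.3 = 3.0764
n = 2.7448 -> ceil = 3

3


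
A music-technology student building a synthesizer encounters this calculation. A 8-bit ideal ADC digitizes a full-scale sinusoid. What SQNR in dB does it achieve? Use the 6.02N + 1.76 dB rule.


Theoretical SNR for a full-scale sinusoid:
SNR = 6.02 * N + 1.76
    = 6.02 * 8 + 1.76
    = 48.16 + 1.76
    = 49.92 dB

49.92 dB


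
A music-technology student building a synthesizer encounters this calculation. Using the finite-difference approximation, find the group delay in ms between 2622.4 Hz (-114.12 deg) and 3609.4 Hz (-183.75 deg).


Group delay from phase difference:
tau = -d(phi)/d(omega)
d(phi) = -69.63 deg = -1.215273 rad
d(omega) = 2*pi*(3609.4 - 2622.4) = 6201.5039 rad/s
tau = -(-1.215273) / 6201.5039
    = 0.196 ms

0.196 ms


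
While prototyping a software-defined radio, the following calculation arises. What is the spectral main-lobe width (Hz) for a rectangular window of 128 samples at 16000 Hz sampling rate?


Main lobe width for a rectangular window:
Width = 2 * fs / N
      = 2 * 16000 / 128
      = 32000 / 128
      = 250.0 Hz

250.0 Hz


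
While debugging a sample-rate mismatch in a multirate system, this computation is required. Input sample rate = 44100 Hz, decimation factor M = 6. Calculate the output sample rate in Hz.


Decimation reduces the sample rate:
fs_out = fs_in / M
       = 44100 / 6
       = 7350.0 Hz

7350.0 Hz


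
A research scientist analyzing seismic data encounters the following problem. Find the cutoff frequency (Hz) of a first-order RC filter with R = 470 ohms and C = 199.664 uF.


Cutoff frequency of a first-order RC filter:
fc = 1 / (2 * pi * R * C)
C = 199.664 uF = 0.000199664 F
fc = 1 / (2 * pi * 470 * 0.000199664)
   = 1 / 0.58962717825117
   = 1.695987 Hz

1.695987 Hz


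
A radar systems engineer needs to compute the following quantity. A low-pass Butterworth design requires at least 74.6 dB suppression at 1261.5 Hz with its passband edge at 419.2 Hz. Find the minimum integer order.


Butterworth filter order formula:
n = log10(10^(A/10) - 1) / (2 * log10(f_stop/f_pass))
10^(74.6/10) - 1 = 28840314.0313
f_stop/f_pass = 1261.5 / 419.2 = 3.0093
n = 7.7957 -> ceil = 8

8


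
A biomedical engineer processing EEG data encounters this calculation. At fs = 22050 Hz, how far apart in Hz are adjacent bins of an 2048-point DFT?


DFT frequency resolution:
df = fs / N
   = 22050 / 2048
   = 10.7666 Hz

10.7666 Hz


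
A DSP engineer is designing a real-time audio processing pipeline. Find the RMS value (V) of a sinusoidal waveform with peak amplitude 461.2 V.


RMS voltage for a sinusoidal waveform:
V_rms = V_peak / sqrt(2)
      = 461.2 / 1.414214
      = 326.118 V

326.118 V


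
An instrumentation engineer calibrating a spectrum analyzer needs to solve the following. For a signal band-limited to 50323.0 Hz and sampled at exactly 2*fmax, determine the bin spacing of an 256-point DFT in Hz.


Step 1 — Nyquist sampling rate:
fs = 2 * fmax = 2 * 50323.0 = 100646.0 Hz

Step 2 — DFT bin spacing:
df = fs / N = 100646.0 / 256 = 393.1484 Hz

393.1484 Hz


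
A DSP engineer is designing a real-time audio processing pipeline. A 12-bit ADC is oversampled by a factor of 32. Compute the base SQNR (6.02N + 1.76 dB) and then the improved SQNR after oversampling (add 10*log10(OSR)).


Step 1 — baseline SQNR at Nyquist:
SQNR_base = 6.02*N + 1.76
          = 6.02*12 + 1.76
          = 74.0 dB

Step 2 — oversampling processing gain:
G = 10*log10(OSR) = 10*log10(32) = 15.05 dB

Step 3 — total:
SQNR_total = 74.0 + 15.05 = 89.05 dB

Base SQNR = 74.0 dB; oversampled SQNR = 89.05 dB


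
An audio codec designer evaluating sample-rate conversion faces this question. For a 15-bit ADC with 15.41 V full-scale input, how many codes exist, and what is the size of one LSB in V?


Step 1 — number of quantization levels:
L = 2^N = 2^15 = 32768

Step 2 — LSB step size:
delta = Vfs / L
      = 15.41 / 32768
      = 0.00047028 V

Levels = 32768; step size = 0.00047028 V


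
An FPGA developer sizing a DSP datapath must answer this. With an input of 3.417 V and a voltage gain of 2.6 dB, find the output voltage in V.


Output voltage from dB gain:
V_out = V_in * 10^(gain_dB / 20)
      = 3.417 * 10^(2.6 / 20)
      = 3.417 * 1.348963
      = 4.6094 V

4.6094 V


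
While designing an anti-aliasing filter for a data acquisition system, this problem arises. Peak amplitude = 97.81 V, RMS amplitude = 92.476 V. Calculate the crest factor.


Crest factor is the ratio of peak to RMS:
CF = V_peak / V_rms
   = 97.81 / 92.476
   = 1.0577

1.0577


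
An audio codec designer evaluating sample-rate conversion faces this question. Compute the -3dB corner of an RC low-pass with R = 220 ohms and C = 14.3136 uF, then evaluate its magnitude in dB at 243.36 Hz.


Step 1 — cutoff frequency:
fc = 1 / (2*pi*R*C)
C = 14.3136 uF = 1.43136e-05 F
fc = 1 / (2*pi*220*1.43136e-05)
   = 50.5416 Hz

Step 2 — magnitude at f = 243.36 Hz:
|H(f)| = 1 / sqrt(1 + (f/fc)^2)
f/fc = 243.36 / 50.5416 = 4.815043
|H| = 1 / sqrt(1 + 23.184639) = 0.2033435
|H|_dB = 20*log10(0.2033435) = -13.84 dB

fc = 50.5416 Hz; |H(243.36 Hz)| = -13.84 dB


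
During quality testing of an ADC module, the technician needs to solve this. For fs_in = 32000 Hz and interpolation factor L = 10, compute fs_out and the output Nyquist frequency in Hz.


Step 1 — output sample rate after interpolation by L:
fs_out = L * fs_in = 10 * 32000 = 320000 Hz

Step 2 — Nyquist frequency of the output stream:
f_Nyq = fs_out / 2 = 320000 / 2 = 160000.0 Hz

fs_out = 320000 Hz; f_Nyquist = 160000.0 Hz


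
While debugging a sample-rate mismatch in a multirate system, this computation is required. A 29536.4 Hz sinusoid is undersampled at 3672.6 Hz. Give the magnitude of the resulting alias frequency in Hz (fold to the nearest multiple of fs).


Compute the nearest integer multiple of fs to the signal:
n = round(29536.4 / 3672.6) = 8
f_alias = |29536.4 - 8 * 3672.6|
        = |29536.4 - 29380.8|
        = 155.6 Hz

155.6


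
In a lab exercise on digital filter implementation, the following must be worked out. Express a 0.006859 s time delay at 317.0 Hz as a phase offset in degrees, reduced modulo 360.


Phase shift from frequency and time delay:
phi = 360 * f * t_delay
    = 360 * 317.0 * 0.006859
    = 782.75 degrees
    mod 360 = 62.75 degrees

62.75 degrees


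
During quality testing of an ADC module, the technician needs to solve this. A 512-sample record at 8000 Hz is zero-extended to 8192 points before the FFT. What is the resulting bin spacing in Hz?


Frequency resolution after zero-padding:
N_padded = 512 * 16 = 8192
df = fs / N_padded
   = 8000 / 8192
   = 0.9766 Hz

0.9766 Hz


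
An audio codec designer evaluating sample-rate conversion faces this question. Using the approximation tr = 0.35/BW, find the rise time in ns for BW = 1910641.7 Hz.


Rise time from bandwidth relationship:
tr = 0.35 / BW
   = 0.35 / 1910641.7
   = 1.831845291e-07 s
   = 183.1845 ns

183.1845 ns


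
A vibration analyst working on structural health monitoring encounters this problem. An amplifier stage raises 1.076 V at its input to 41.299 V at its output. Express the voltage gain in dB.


Voltage gain in dB:
G = 20 * log10(Vout / Vin)
  = 20 * log10(41.299 / 1.076)
  = 20 * log10(38.38197)
  = 20 * 1.584127
  = 31.68 dB

31.68 dB


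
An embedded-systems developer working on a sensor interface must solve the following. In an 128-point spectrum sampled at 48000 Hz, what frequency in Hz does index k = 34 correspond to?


Frequency of DFT bin k:
f_k = k * fs / N
    = 34 * 48000 / 128
    = 1632000 / 128
    = 12750.0 Hz

12750.0 Hz


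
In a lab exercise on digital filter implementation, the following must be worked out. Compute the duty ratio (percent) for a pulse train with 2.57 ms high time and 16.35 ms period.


Duty cycle as a percentage:
DC = (t_on / T) * 100
   = (2.57 / 16.35) * 100
   = 0.157187 * 100
   = 15.72 %

15.72 %


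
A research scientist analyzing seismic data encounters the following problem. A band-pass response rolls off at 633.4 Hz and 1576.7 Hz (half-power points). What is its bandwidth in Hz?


Bandwidth is the difference of -3dB frequencies:
BW = f_high - f_low
   = 1576.7 - 633.4
   = 943.3 Hz

943.3 Hz


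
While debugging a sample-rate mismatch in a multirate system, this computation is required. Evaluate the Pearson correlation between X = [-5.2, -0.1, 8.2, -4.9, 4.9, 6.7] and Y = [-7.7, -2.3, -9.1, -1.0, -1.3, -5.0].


Pearson correlation coefficient (population):
r = cov(X,Y) / (std(X) * std(Y))
Mean X = 1.6, Mean Y = -4.4
Cov(X,Y) = -4.513333
Std(X) = 5.351635, Std(Y) = 3.133688
r = -0.2691

-0.2691


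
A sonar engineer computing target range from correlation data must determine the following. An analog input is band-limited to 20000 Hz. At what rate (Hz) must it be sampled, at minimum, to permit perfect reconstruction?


The Nyquist rate is twice the maximum frequency component.
fs_min = 2 * fmax
      = 2 * 20000
      = 40000 Hz

40000


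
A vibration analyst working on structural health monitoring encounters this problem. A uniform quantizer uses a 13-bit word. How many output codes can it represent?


Number of quantization levels = 2^N
= 2^13
= 8192

8192


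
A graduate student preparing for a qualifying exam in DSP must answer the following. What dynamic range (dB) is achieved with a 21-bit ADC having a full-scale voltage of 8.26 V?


Dynamic range from full-scale to LSB:
V_min = V_max / 2^bits = 8.26 / 2^21
DR = 20 * log10(V_max / V_min)
   = 20 * log10(2^21)
   = 20 * 21 * log10(2)
   = 126.43 dB

126.43 dB


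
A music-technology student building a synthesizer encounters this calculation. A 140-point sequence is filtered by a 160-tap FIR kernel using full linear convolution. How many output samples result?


Linear convolution output length:
L = N + M - 1
  = 140 + 160 - 1
  = 299 samples

299


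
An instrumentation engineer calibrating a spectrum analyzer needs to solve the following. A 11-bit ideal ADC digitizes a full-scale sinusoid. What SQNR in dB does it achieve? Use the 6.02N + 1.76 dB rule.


Theoretical SNR for a full-scale sinusoid:
SNR = 6.02 * N + 1.76
    = 6.02 * 11 + 1.76
    = 66.22 + 1.76
    = 67.98 dB

67.98 dB


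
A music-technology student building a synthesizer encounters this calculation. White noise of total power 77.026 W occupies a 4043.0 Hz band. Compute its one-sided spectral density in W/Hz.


Power spectral density:
PSD = P / BW
    = 77.026 / 4043.0
    = 0.01905169 W/Hz

0.01905169 W/Hz


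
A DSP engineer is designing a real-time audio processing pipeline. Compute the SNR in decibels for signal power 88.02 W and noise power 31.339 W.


SNR in decibels:
SNR = 10 * log10(Ps / Pn)
    = 10 * log10(88.02 / 31.339)
    = 10 * log10(2.8086)
    = 10 * 0.4485
    = 4.48 dB

4.48 dB


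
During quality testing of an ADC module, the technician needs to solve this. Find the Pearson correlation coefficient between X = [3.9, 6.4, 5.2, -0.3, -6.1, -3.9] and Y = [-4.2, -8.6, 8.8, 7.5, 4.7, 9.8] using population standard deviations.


Pearson correlation coefficient (population):
r = cov(X,Y) / (std(X) * std(Y))
Mean X = 0.8667, Mean Y = 3.0
Cov(X,Y) = -18.4
Std(X) = 4.676418, Std(Y) = 6.945262
r = -0.5665

-0.5665


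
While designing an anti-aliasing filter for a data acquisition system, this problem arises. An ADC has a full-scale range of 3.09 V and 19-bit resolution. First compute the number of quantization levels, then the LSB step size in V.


Step 1 — number of quantization levels:
L = 2^N = 2^19 = 524288

Step 2 — LSB step size:
delta = Vfs / L
      = 3.09 / 524288
      = 5.89e-06 V

Levels = 524288; step size = 5.89e-06 V


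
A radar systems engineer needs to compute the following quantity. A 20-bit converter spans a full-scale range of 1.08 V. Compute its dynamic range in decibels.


Dynamic range from full-scale to LSB:
V_min = V_max / 2^bits = 1.08 / 2^20
DR = 20 * log10(V_max / V_min)
   = 20 * log10(2^20)
   = 20 * 20 * log10(2)
   = 120.41 dB

120.41 dB


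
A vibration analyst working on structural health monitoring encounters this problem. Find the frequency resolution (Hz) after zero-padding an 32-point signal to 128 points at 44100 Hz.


Frequency resolution after zero-padding:
N_padded = 32 * 4 = 128
df = fs / N_padded
   = 44100 / 128
   = 344.5312 Hz

344.5312 Hz


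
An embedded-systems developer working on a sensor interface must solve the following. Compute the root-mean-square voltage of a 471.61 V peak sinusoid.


RMS voltage for a sinusoidal waveform:
V_rms = V_peak / sqrt(2)
      = 471.61 / 1.414214
      = 333.479 V

333.479 V


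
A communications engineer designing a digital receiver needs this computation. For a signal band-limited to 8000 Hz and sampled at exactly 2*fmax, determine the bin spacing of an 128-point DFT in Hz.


Step 1 — Nyquist sampling rate:
fs = 2 * fmax = 2 * 8000 = 16000 Hz

Step 2 — DFT bin spacing:
df = fs / N = 16000 / 128 = 125.0 Hz

125.0 Hz


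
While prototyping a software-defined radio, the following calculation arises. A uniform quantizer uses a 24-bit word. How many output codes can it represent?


Number of quantization levels = 2^N
= 2^24
= 16777216

16777216


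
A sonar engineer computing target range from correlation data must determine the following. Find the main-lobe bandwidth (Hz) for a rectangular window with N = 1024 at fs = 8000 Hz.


Main lobe width for a rectangular window:
Width = 2 * fs / N
      = 2 * 8000 / 1024
      = 16000 / 1024
      = 15.625 Hz

15.625 Hz


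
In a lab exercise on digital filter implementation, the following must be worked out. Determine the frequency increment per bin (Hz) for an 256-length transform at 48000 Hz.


DFT frequency resolution:
df = fs / N
   = 48000 / 256
   = 187.5 Hz

187.5 Hz


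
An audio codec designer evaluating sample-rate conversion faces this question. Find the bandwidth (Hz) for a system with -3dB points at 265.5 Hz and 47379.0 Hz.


Bandwidth is the difference of -3dB frequencies:
BW = f_high - f_low
   = 47379.0 - 265.5
   = 47113.5 Hz

47113.5 Hz


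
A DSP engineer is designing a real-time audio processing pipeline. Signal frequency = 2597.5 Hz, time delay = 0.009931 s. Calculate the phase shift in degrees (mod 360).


Phase shift from frequency and time delay:
phi = 360 * f * t_delay
    = 360 * 2597.5 * 0.009931
    = 9286.48 degrees
    mod 360 = 286.48 degrees

286.48 degrees


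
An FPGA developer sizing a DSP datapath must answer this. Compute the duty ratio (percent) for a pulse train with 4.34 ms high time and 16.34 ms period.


Duty cycle as a percentage:
DC = (t_on / T) * 100
   = (4.34 / 16.34) * 100
   = 0.265606 * 100
   = 26.56 %

26.56 %


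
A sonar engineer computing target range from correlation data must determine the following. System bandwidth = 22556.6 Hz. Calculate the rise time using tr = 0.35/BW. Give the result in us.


Rise time from bandwidth relationship:
tr = 0.35 / BW
   = 0.35 / 22556.6
   = 1.551652288e-05 s
   = 15.5165 us

15.5165 us


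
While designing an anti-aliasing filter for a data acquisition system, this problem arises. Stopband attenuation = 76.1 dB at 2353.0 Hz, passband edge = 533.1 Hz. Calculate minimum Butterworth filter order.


Butterworth filter order formula:
n = log10(10^(A/10) - 1) / (2 * log10(f_stop/f_pass))
10^(76.1/10) - 1 = 40738026.7804
f_stop/f_pass = 2353.0 / 533.1 = 4.4138
n = 5.9009 -> ceil = 6

6


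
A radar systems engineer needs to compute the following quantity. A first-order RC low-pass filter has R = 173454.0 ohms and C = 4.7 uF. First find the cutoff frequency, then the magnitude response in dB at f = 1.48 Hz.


Step 1 — cutoff frequency:
fc = 1 / (2*pi*R*C)
C = 4.7 uF = 4.7e-06 F
fc = 1 / (2*pi*173454.0*4.7e-06)
   = 0.195226 Hz

Step 2 — magnitude at f = 1.48 Hz:
|H(f)| = 1 / sqrt(1 + (f/fc)^2)
f/fc = 1.48 / 0.195226 = 7.580957
|H| = 1 / sqrt(1 + 57.470909) = 0.1307766
|H|_dB = 20*log10(0.1307766) = -17.67 dB

fc = 0.195226 Hz; |H(1.48 Hz)| = -17.67 dB


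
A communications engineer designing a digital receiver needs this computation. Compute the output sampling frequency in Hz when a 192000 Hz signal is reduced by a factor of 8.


Decimation reduces the sample rate:
fs_out = fs_in / M
       = 192000 / 8
       = 24000.0 Hz

24000.0 Hz


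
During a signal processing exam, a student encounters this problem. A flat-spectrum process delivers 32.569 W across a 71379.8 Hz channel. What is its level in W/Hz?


Power spectral density:
PSD = P / BW
    = 32.569 / 71379.8
    = 0.00045628 W/Hz

0.00045628 W/Hz


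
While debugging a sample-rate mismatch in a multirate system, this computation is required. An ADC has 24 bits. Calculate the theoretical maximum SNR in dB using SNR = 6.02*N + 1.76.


Theoretical SNR for a full-scale sinusoid:
SNR = 6.02 * N + 1.76
    = 6.02 * 24 + 1.76
    = 144.48 + 1.76
    = 146.24 dB

146.24 dB


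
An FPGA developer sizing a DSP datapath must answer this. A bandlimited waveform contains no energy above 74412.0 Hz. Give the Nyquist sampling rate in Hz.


The Nyquist rate is twice the maximum frequency component.
fs_min = 2 * fmax
      = 2 * 74412.0
      = 148824.0 Hz

148824.0


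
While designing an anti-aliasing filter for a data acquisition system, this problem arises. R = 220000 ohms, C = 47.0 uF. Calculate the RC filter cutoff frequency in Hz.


Cutoff frequency of a first-order RC filter:
fc = 1 / (2 * pi * R * C)
C = 47.0 uF = 4.7e-05 F
fc = 1 / (2 * pi * 220000 * 4.7e-05)
   = 1 / 64.968136076237
   = 0.015392 Hz

0.015392 Hz


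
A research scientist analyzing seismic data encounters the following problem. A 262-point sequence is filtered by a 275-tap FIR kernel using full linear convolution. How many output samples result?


Linear convolution output length:
L = N + M - 1
  = 262 + 275 - 1
  = 536 samples

536


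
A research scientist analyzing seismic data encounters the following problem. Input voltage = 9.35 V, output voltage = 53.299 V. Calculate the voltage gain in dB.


Voltage gain in dB:
G = 20 * log10(Vout / Vin)
  = 20 * log10(53.299 / 9.35)
  = 20 * log10(5.700428)
  = 20 * 0.755907
  = 15.12 dB

15.12 dB


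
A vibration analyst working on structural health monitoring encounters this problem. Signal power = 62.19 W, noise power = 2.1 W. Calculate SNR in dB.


SNR in decibels:
SNR = 10 * log10(Ps / Pn)
    = 10 * log10(62.19 / 2.1)
    = 10 * log10(29.6143)
    = 10 * 1.4715
    = 14.72 dB

14.72 dB


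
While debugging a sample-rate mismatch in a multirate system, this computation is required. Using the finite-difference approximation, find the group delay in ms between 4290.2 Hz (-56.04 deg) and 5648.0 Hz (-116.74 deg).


Group delay from phase difference:
tau = -d(phi)/d(omega)
d(phi) = -60.7 deg = -1.059415 rad
d(omega) = 2*pi*(5648.0 - 4290.2) = 8531.309 rad/s
tau = -(-1.059415) / 8531.309
    = 0.1242 ms

0.1242 ms


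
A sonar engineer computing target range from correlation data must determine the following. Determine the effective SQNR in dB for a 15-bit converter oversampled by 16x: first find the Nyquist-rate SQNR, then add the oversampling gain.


Step 1 — baseline SQNR at Nyquist:
SQNR_base = 6.02*N + 1.76
          = 6.02*15 + 1.76
          = 92.06 dB

Step 2 — oversampling processing gain:
G = 10*log10(OSR) = 10*log10(16) = 12.04 dB

Step 3 — total:
SQNR_total = 92.06 + 12.04 = 104.1 dB

Base SQNR = 92.06 dB; oversampled SQNR = 104.1 dB


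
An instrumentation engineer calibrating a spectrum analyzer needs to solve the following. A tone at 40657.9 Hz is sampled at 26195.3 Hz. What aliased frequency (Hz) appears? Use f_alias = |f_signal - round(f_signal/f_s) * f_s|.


Compute the nearest integer multiple of fs to the signal:
n = round(40657.9 / 26195.3) = 2
f_alias = |40657.9 - 2 * 26195.3|
        = |40657.9 - 52390.6|
        = 11732.7 Hz

11732.7


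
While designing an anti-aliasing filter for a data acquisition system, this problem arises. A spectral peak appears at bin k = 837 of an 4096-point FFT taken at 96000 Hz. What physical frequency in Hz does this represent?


Frequency of DFT bin k:
f_k = k * fs / N
    = 837 * 96000 / 4096
    = 80352000 / 4096
    = 19617.188 Hz

19617.188 Hz


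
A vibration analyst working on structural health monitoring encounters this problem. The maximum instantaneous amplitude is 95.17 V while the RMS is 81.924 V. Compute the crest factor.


Crest factor is the ratio of peak to RMS:
CF = V_peak / V_rms
   = 95.17 / 81.924
   = 1.1617

1.1617


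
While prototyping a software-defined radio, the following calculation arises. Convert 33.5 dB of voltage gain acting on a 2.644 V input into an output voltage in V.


Output voltage from dB gain:
V_out = V_in * 10^(gain_dB / 20)
      = 2.644 * 10^(33.5 / 20)
      = 2.644 * 47.315126
      = 125.1012 V

125.1012 V
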